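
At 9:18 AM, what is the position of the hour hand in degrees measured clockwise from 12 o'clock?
The hour hand moves 30 degrees per hour and 0.5 degrees per minute.
At 9:18: (9) x 30 + 18 x 0.5 = 270 + 9 = 279 degrees

Final answer: 279 degrees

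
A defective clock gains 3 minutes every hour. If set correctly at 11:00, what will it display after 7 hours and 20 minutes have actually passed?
For every 60 true minutes, the faulty clock advances 60 + 3 = 63 minutes.
True elapsed: 7 hours and 20 minutes = 440 minutes.
Faulty clock advances: 440 x 63/60 = 462 minutes (drift: 22 minutes ahead).
Shown time: 11:00 + 462 minutes = 6:42.

Final answer: 6:42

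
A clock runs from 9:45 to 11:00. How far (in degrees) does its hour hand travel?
The hour hand moves 0.5 degrees per minute.
Time elapsed: 11:00 - 9:45 = 75 minutes
Angular displacement: 75 x 0.5 = 37.5 degrees

Final answer: 37.5 degrees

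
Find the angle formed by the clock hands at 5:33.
Hour hand position: 5 x 30 + 33 x 0.5 = 166.5 degrees
Minute hand position: 33 x 6 = 198 degrees
Difference: |166.5 - 198| = 31.5 degrees
The angle between the hands is 31.5 degrees

Final answer: 31.5 degrees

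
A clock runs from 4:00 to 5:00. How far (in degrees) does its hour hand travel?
The hour hand moves 0.5 degrees per minute.
Time elapsed: 5:00 - 4:00 = 60 minutes
Angular displacement: 60 x 0.5 = 30 degrees

Final answer: 30 degrees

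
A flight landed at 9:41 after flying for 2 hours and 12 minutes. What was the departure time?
Starting time: 9:41 = 581 total minutes past 12:00
Subtracting: 2 hours and 12 minutes = 132 minutes
581 - 132 = 449 minutes
= 7 hours and 29 minutes past 12:00 = 7:29

Final answer: 7:29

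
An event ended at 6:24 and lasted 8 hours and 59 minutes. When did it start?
Starting time: 6:24 = 384 total minutes past 12:00
Subtracting: 8 hours and 59 minutes = 539 minutes
384 - 539 = -155 (negative, add 12 hours = 720) = 565 minutes
= 9 hours and 25 minutes past 12:00 = 9:25

Final answer: 9:25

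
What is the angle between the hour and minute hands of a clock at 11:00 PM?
Hour hand position: 11 x 30 + 0 x 0.5 = 330 degrees
Minute hand position: 0 x 6 = 0 degrees
Difference: |330 - 0| = 330 degrees
Since 330 > 180, the smaller angle is 360 - 330 = 30 degrees

Final answer: 30 degrees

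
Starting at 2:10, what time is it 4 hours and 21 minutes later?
Starting time: 2:10
Adding 21 minutes to 10 minutes: 10 + 21 = 31 minutes
Adding 4 hours: 2 + 4 = 6
Final time: 6:31

Final answer: 6:31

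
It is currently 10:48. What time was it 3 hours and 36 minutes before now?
Starting time: 10:48 = 648 total minutes past 12:00
Subtracting: 3 hours and 36 minutes = 216 minutes
648 - 216 = 432 minutes
= 7 hours and 12 minutes past 12:00 = 7:12

Final answer: 7:12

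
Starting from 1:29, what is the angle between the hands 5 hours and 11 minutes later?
First find the time 5 hours and 11 minutes after 1:29.
Total minutes: 1 x 60 + 29 + 5 x 60 + 11 = 400.
400 mod 720 = 400 minutes = 6:40.
Now compute the angle at 6:40:
Hour hand: 6 x 30 + 40 x 0.5 = 200 degrees
Minute hand: 40 x 6 = 240 degrees
Difference: |200 - 240| = 40 degrees
The angle is 40 degrees

Final answer: 40 degrees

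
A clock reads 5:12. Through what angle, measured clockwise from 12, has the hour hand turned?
The hour hand moves 30 degrees per hour and 0.5 degrees per minute.
At 5:12: (5) x 30 + 12 x 0.5 = 150 + 6 = 156 degrees

Final answer: 156 degrees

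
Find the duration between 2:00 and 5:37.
From 2:00 to 5:37:
(5 x 60 + 37) - (2 x 60 + 0) = 337 - 120 = 217 minutes
= 3 hours and 37 minutes

Final answer: 3 hours and 37 minutes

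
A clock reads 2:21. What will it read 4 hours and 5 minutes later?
Starting time: 2:21
Adding 5 minutes to 21 minutes: 21 + 5 = 26 minutes
Adding 4 hours: 2 + 4 = 6
Final time: 6:26

Final answer: 6:26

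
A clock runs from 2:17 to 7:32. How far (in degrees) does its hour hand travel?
The hour hand moves 0.5 degrees per minute.
Time elapsed: 7:32 - 2:17 = 315 minutes
Angular displacement: 315 x 0.5 = 157.5 degrees

Final answer: 157.5 degrees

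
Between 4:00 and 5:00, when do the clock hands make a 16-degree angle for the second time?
At t minutes past 4:00, the hour hand is at 30 x 4 + 0.5t degrees and the minute hand is at 6t degrees.
The smaller angle between them is 16 degrees when |30H - 5.5t| = 16 or |30H - 5.5t| = 344.
With H = 4, solve 30 x 4 - 5.5t = +/- target for each target:
  t = (30 x 4 - 16) / 5.5 = 18.91
  t = (30 x 4 + 16) / 5.5 = 24.73
  t = (30 x 4 - 344) / 5.5 = -40.73 (outside (0, 60))
  t = (30 x 4 + 344) / 5.5 = 84.36 (outside (0, 60))
Valid solutions in (0, 60): {18.91, 24.73} minutes.
The second occurrence is t = 24.73 minutes.
The hands form a 16-degree angle at 24.73 minutes past 4:00.

Final answer: 24.73 minutes past 4:00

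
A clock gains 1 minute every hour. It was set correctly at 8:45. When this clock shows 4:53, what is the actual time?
For every 60 true minutes, the faulty clock advances 61 minutes, so 1 faulty-clock minute corresponds to 60/61 true minutes.
From 8:45 to 4:53 on the faulty dial is 488 minutes.
True elapsed: 488 x 60/61 = 480 minutes = 8 hours.
True time: 8:45 + 8 hours = 4:45.

Final answer: 4:45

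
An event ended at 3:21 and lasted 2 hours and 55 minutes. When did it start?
Starting time: 3:21 = 201 total minutes past 12:00
Subtracting: 2 hours and 55 minutes = 175 minutes
201 - 175 = 26 minutes
= 26 minutes past 12:00 = 12:26

Final answer: 12:26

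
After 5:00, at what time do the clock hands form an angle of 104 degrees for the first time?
At t minutes past 5:00, the hour hand is at 30 x 5 + 0.5t degrees and the minute hand is at 6t degrees.
The smaller angle between them is 104 degrees when |30H - 5.5t| = 104 or |30H - 5.5t| = 256.
With H = 5, solve 30 x 5 - 5.5t = +/- target for each target:
  t = (30 x 5 - 104) / 5.5 = 8.36
  t = (30 x 5 + 104) / 5.5 = 46.18
  t = (30 x 5 - 256) / 5.5 = -19.27 (outside (0, 60))
  t = (30 x 5 + 256) / 5.5 = 73.82 (outside (0, 60))
Valid solutions in (0, 60): {8.36, 46.18} minutes.
The first occurrence is t = 8.36 minutes.
The hands form a 104-degree angle at 8.36 minutes past 5:00.

Final answer: 8.36 minutes past 5:00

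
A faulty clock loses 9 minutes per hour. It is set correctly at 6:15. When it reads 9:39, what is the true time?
For every 60 true minutes, the faulty clock advances 51 minutes, so 1 faulty-clock minute corresponds to 60/51 true minutes.
From 6:15 to 9:39 on the faulty dial is 204 minutes.
True elapsed: 204 x 60/51 = 240 minutes = 4 hours.
True time: 6:15 + 4 hours = 10:15.

Final answer: 10:15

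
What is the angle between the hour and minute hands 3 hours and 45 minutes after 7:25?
First find the time 3 hours and 45 minutes after 7:25.
Total minutes: 7 x 60 + 25 + 3 x 60 + 45 = 670.
670 mod 720 = 670 minutes = 11:10.
Now compute the angle at 11:10:
Hour hand: 11 x 30 + 10 x 0.5 = 335 degrees
Minute hand: 10 x 6 = 60 degrees
Difference: |335 - 60| = 275 degrees
Smaller angle: 360 - 275 = 85 degrees

Final answer: 85 degrees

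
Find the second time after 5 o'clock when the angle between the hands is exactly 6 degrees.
At t minutes past 5:00, the hour hand is at 30 x 5 + 0.5t degrees and the minute hand is at 6t degrees.
The smaller angle between them is 6 degrees when |30H - 5.5t| = 6 or |30H - 5.5t| = 354.
With H = 5, solve 30 x 5 - 5.5t = +/- target for each target:
  t = (30 x 5 - 6) / 5.5 = 26.18
  t = (30 x 5 + 6) / 5.5 = 28.36
  t = (30 x 5 - 354) / 5.5 = -37.09 (outside (0, 60))
  t = (30 x 5 + 354) / 5.5 = 91.64 (outside (0, 60))
Valid solutions in (0, 60): {26.18, 28.36} minutes.
The second occurrence is t = 28.36 minutes.
The hands form a 6-degree angle at 28.36 minutes past 5:00.

Final answer: 28.36 minutes past 5:00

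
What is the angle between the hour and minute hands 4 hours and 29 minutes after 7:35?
First find the time 4 hours and 29 minutes after 7:35.
Total minutes: 7 x 60 + 35 + 4 x 60 + 29 = 724.
724 mod 720 = 4 minutes = 12:04.
Now compute the angle at 12:04:
Hour hand: 0 x 30 + 4 x 0.5 = 2 degrees
Minute hand: 4 x 6 = 24 degrees
Difference: |2 - 24| = 22 degrees
The angle is 22 degrees

Final answer: 22 degrees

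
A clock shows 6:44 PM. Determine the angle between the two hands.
Hour hand position: 6 x 30 + 44 x 0.5 = 202 degrees
Minute hand position: 44 x 6 = 264 degrees
Difference: |202 - 264| = 62 degrees
The angle between the hands is 62 degrees

Final answer: 62 degrees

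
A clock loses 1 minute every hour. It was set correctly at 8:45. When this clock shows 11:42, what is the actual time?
For every 60 true minutes, the faulty clock advances 59 minutes, so 1 faulty-clock minute corresponds to 60/59 true minutes.
From 8:45 to 11:42 on the faulty dial is 177 minutes.
True elapsed: 177 x 60/59 = 180 minutes = 3 hours.
True time: 8:45 + 3 hours = 11:45.

Final answer: 11:45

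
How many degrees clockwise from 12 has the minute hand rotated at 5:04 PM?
The minute hand moves 6 degrees per minute.
At 5:04: 4 x 6 = 24 degrees

Final answer: 24 degrees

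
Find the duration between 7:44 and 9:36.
From 7:44 to 9:36:
(9 x 60 + 36) - (7 x 60 + 44) = 576 - 464 = 112 minutes
= 1 hour and 52 minutes

Final answer: 1 hour and 52 minutes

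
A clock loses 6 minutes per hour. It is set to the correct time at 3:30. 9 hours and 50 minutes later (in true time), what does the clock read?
For every 60 true minutes, the faulty clock advances 60 - 6 = 54 minutes.
True elapsed: 9 hours and 50 minutes = 590 minutes.
Faulty clock advances: 590 x 54/60 = 531 minutes (drift: 59 minutes behind).
Shown time: 3:30 + 531 minutes = 12:21.

Final answer: 12:21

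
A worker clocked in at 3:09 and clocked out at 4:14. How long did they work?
From 3:09 to 4:14:
(4 x 60 + 14) - (3 x 60 + 9) = 254 - 189 = 65 minutes
= 1 hour and 5 minutes

Final answer: 1 hour and 5 minutes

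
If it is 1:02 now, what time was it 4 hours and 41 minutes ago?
Starting time: 1:02 = 62 total minutes past 12:00
Subtracting: 4 hours and 41 minutes = 281 minutes
62 - 281 = -219 (negative, add 12 hours = 720) = 501 minutes
= 8 hours and 21 minutes past 12:00 = 8:21

Final answer: 8:21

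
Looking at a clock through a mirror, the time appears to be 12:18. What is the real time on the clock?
Reflection across the vertical (12-6) axis maps a hand at angle A degrees to (360 - A) degrees, which sends a reading of T minutes past 12:00 to (720 - T) minutes past 12:00.
Mirror reads 12:18 = 18 minutes past 12:00.
Actual time: (720 - 18) mod 720 = 702 minutes = 11:42.

Final answer: 11:42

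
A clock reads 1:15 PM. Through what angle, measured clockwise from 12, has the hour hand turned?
The hour hand moves 30 degrees per hour and 0.5 degrees per minute.
At 1:15: (1) x 30 + 15 x 0.5 = 30 + 7.5 = 37.5 degrees

Final answer: 37.5 degrees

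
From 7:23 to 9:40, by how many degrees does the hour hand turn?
The hour hand moves 0.5 degrees per minute.
Time elapsed: 9:40 - 7:23 = 137 minutes
Angular displacement: 137 x 0.5 = 68.5 degrees

Final answer: 68.5 degrees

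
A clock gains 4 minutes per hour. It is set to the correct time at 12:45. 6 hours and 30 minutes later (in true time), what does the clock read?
For every 60 true minutes, the faulty clock advances 60 + 4 = 64 minutes.
True elapsed: 6 hours and 30 minutes = 390 minutes.
Faulty clock advances: 390 x 64/60 = 416 minutes (drift: 26 minutes ahead).
Shown time: 12:45 + 416 minutes = 7:41.

Final answer: 7:41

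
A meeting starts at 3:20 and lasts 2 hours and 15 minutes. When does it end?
Starting time: 3:20
Adding 15 minutes to 20 minutes: 20 + 15 = 35 minutes
Adding 2 hours: 3 + 2 = 5
Final time: 5:35

Final answer: 5:35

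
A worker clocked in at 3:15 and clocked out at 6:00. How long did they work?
From 3:15 to 6:00:
(6 x 60 + 0) - (3 x 60 + 15) = 360 - 195 = 165 minutes
= 2 hours and 45 minutes

Final answer: 2 hours and 45 minutes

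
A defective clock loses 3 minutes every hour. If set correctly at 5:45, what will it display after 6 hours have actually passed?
For every 60 true minutes, the faulty clock advances 60 - 3 = 57 minutes.
True elapsed: 6 hours = 360 minutes.
Faulty clock advances: 360 x 57/60 = 342 minutes (drift: 18 minutes behind).
Shown time: 5:45 + 342 minutes = 11:27.

Final answer: 11:27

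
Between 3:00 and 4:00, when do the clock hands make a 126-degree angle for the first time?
At t minutes past 3:00, the hour hand is at 30 x 3 + 0.5t degrees and the minute hand is at 6t degrees.
The smaller angle between them is 126 degrees when |30H - 5.5t| = 126 or |30H - 5.5t| = 234.
With H = 3, solve 30 x 3 - 5.5t = +/- target for each target:
  t = (30 x 3 - 126) / 5.5 = -6.55 (outside (0, 60))
  t = (30 x 3 + 126) / 5.5 = 39.27
  t = (30 x 3 - 234) / 5.5 = -26.18 (outside (0, 60))
  t = (30 x 3 + 234) / 5.5 = 58.91
Valid solutions in (0, 60): {39.27, 58.91} minutes.
The first occurrence is t = 39.27 minutes.
The hands form a 126-degree angle at 39.27 minutes past 3:00.

Final answer: 39.27 minutes past 3:00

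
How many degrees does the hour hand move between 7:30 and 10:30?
The hour hand moves 0.5 degrees per minute.
Time elapsed: 10:30 - 7:30 = 180 minutes
Angular displacement: 180 x 0.5 = 90 degrees

Final answer: 90 degrees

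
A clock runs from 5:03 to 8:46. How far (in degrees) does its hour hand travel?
The hour hand moves 0.5 degrees per minute.
Time elapsed: 8:46 - 5:03 = 223 minutes
Angular displacement: 223 x 0.5 = 111.5 degrees

Final answer: 111.5 degrees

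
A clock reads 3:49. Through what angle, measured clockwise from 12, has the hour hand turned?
The hour hand moves 30 degrees per hour and 0.5 degrees per minute.
At 3:49: (3) x 30 + 49 x 0.5 = 90 + 24.5 = 114.5 degrees

Final answer: 114.5 degrees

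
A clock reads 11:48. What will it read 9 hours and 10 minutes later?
Starting time: 11:48
Adding 10 minutes to 48 minutes: 48 + 10 = 58 minutes
Adding 9 hours: 11 + 9 = 20 - 12 = 8
Final time: 8:58

Final answer: 8:58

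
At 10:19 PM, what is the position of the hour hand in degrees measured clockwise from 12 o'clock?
The hour hand moves 30 degrees per hour and 0.5 degrees per minute.
At 10:19: (10) x 30 + 19 x 0.5 = 300 + 9.5 = 309.5 degrees

Final answer: 309.5 degrees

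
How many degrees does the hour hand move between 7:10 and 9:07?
The hour hand moves 0.5 degrees per minute.
Time elapsed: 9:07 - 7:10 = 117 minutes
Angular displacement: 117 x 0.5 = 58.5 degrees

Final answer: 58.5 degrees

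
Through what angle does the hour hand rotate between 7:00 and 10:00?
The hour hand moves 0.5 degrees per minute.
Time elapsed: 10:00 - 7:00 = 180 minutes
Angular displacement: 180 x 0.5 = 90 degrees

Final answer: 90 degrees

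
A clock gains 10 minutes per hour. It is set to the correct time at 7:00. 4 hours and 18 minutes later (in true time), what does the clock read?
For every 60 true minutes, the faulty clock advances 60 + 10 = 70 minutes.
True elapsed: 4 hours and 18 minutes = 258 minutes.
Faulty clock advances: 258 x 70/60 = 301 minutes (drift: 43 minutes ahead).
Shown time: 7:00 + 301 minutes = 12:01.

Final answer: 12:01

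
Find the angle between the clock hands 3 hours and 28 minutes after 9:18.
First find the time 3 hours and 28 minutes after 9:18.
Total minutes: 9 x 60 + 18 + 3 x 60 + 28 = 766.
766 mod 720 = 46 minutes = 12:46.
Now compute the angle at 12:46:
Hour hand: 0 x 30 + 46 x 0.5 = 23 degrees
Minute hand: 46 x 6 = 276 degrees
Difference: |23 - 276| = 253 degrees
Smaller angle: 360 - 253 = 107 degrees

Final answer: 107 degrees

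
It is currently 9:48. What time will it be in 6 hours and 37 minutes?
Starting time: 9:48
Adding 37 minutes to 48 minutes: 48 + 37 = 85 minutes = 1 hour and 25 minutes
Adding 6 hours: 9 + 6 + 1 (carry) = 16 - 12 = 4
Final time: 4:25

Final answer: 4:25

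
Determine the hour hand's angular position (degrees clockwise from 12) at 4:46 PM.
The hour hand moves 30 degrees per hour and 0.5 degrees per minute.
At 4:46: (4) x 30 + 46 x 0.5 = 120 + 23 = 143 degrees

Final answer: 143 degrees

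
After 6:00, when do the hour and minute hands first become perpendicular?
At t minutes past 6:00, the hour hand is at 30 x 6 + 0.5t degrees and the minute hand is at 6t degrees.
The smaller angle between them is 90 degrees when |30H - 5.5t| = 90 or |30H - 5.5t| = 270.
With H = 6, solve 30 x 6 - 5.5t = +/- target for each target:
  t = (30 x 6 - 90) / 5.5 = 16.36
  t = (30 x 6 + 90) / 5.5 = 49.09
  t = (30 x 6 - 270) / 5.5 = -16.36 (outside (0, 60))
  t = (30 x 6 + 270) / 5.5 = 81.82 (outside (0, 60))
Valid solutions in (0, 60): {16.36, 49.09} minutes.
First occurrence: t = 16.36 minutes.
The hands are at right angles at 16.36 minutes past 6:00.

Final answer: 16.36 minutes past 6:00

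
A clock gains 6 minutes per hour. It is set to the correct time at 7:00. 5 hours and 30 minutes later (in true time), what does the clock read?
For every 60 true minutes, the faulty clock advances 60 + 6 = 66 minutes.
True elapsed: 5 hours and 30 minutes = 330 minutes.
Faulty clock advances: 330 x 66/60 = 363 minutes (drift: 33 minutes ahead).
Shown time: 7:00 + 363 minutes = 1:03.

Final answer: 1:03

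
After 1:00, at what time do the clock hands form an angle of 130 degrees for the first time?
At t minutes past 1:00, the hour hand is at 30 x 1 + 0.5t degrees and the minute hand is at 6t degrees.
The smaller angle between them is 130 degrees when |30H - 5.5t| = 130 or |30H - 5.5t| = 230.
With H = 1, solve 30 x 1 - 5.5t = +/- target for each target:
  t = (30 x 1 - 130) / 5.5 = -18.18 (outside (0, 60))
  t = (30 x 1 + 130) / 5.5 = 29.09
  t = (30 x 1 - 230) / 5.5 = -36.36 (outside (0, 60))
  t = (30 x 1 + 230) / 5.5 = 47.27
Valid solutions in (0, 60): {29.09, 47.27} minutes.
The first occurrence is t = 29.09 minutes.
The hands form a 130-degree angle at 29.09 minutes past 1:00.

Final answer: 29.09 minutes past 1:00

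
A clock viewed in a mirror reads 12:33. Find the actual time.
Reflection across the vertical (12-6) axis maps a hand at angle A degrees to (360 - A) degrees, which sends a reading of T minutes past 12:00 to (720 - T) minutes past 12:00.
Mirror reads 12:33 = 33 minutes past 12:00.
Actual time: (720 - 33) mod 720 = 687 minutes = 11:27.

Final answer: 11:27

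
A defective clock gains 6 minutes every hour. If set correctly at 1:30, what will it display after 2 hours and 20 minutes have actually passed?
For every 60 true minutes, the faulty clock advances 60 + 6 = 66 minutes.
True elapsed: 2 hours and 20 minutes = 140 minutes.
Faulty clock advances: 140 x 66/60 = 154 minutes (drift: 14 minutes ahead).
Shown time: 1:30 + 154 minutes = 4:04.

Final answer: 4:04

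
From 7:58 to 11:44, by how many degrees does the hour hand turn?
The hour hand moves 0.5 degrees per minute.
Time elapsed: 11:44 - 7:58 = 226 minutes
Angular displacement: 226 x 0.5 = 113 degrees

Final answer: 113 degrees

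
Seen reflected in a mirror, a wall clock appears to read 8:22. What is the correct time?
Reflection across the vertical (12-6) axis maps a hand at angle A degrees to (360 - A) degrees, which sends a reading of T minutes past 12:00 to (720 - T) minutes past 12:00.
Mirror reads 8:22 = 502 minutes past 12:00.
Actual time: (720 - 502) mod 720 = 218 minutes = 3:38.

Final answer: 3:38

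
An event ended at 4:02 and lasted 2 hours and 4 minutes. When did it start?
Starting time: 4:02 = 242 total minutes past 12:00
Subtracting: 2 hours and 4 minutes = 124 minutes
242 - 124 = 118 minutes
= 1 hour and 58 minutes past 12:00 = 1:58

Final answer: 1:58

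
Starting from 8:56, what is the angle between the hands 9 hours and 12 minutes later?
First find the time 9 hours and 12 minutes after 8:56.
Total minutes: 8 x 60 + 56 + 9 x 60 + 12 = 1088.
1088 mod 720 = 368 minutes = 6:08.
Now compute the angle at 6:08:
Hour hand: 6 x 30 + 8 x 0.5 = 184 degrees
Minute hand: 8 x 6 = 48 degrees
Difference: |184 - 48| = 136 degrees
The angle is 136 degrees

Final answer: 136 degrees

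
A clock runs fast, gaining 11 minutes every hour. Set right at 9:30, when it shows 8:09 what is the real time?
For every 60 true minutes, the faulty clock advances 71 minutes, so 1 faulty-clock minute corresponds to 60/71 true minutes.
From 9:30 to 8:09 on the faulty dial is 639 minutes.
True elapsed: 639 x 60/71 = 540 minutes = 9 hours.
True time: 9:30 + 9 hours = 6:30.

Final answer: 6:30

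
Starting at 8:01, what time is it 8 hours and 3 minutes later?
Starting time: 8:01
Adding 3 minutes to 1 minute: 1 + 3 = 4 minutes
Adding 8 hours: 8 + 8 = 16 - 12 = 4
Final time: 4:04

Final answer: 4:04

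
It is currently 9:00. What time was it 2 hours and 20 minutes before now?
Starting time: 9:00 = 540 total minutes past 12:00
Subtracting: 2 hours and 20 minutes = 140 minutes
540 - 140 = 400 minutes
= 6 hours and 40 minutes past 12:00 = 6:40

Final answer: 6:40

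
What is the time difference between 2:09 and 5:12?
From 2:09 to 5:12:
(5 x 60 + 12) - (2 x 60 + 9) = 312 - 129 = 183 minutes
= 3 hours and 3 minutes

Final answer: 3 hours and 3 minutes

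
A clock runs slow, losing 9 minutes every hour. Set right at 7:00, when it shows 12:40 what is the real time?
For every 60 true minutes, the faulty clock advances 51 minutes, so 1 faulty-clock minute corresponds to 60/51 true minutes.
From 7:00 to 12:40 on the faulty dial is 340 minutes.
True elapsed: 340 x 60/51 = 400 minutes = 6 hours and 40 minutes.
True time: 7:00 + 6 hours and 40 minutes = 1:40.

Final answer: 1:40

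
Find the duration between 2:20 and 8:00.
From 2:20 to 8:00:
(8 x 60 + 0) - (2 x 60 + 20) = 480 - 140 = 340 minutes
= 5 hours and 40 minutes

Final answer: 5 hours and 40 minutes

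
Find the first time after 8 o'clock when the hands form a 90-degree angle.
At t minutes past 8:00, the hour hand is at 30 x 8 + 0.5t degrees and the minute hand is at 6t degrees.
The smaller angle between them is 90 degrees when |30H - 5.5t| = 90 or |30H - 5.5t| = 270.
With H = 8, solve 30 x 8 - 5.5t = +/- target for each target:
  t = (30 x 8 - 90) / 5.5 = 27.27
  t = (30 x 8 + 90) / 5.5 = 60 (outside (0, 60))
  t = (30 x 8 - 270) / 5.5 = -5.45 (outside (0, 60))
  t = (30 x 8 + 270) / 5.5 = 92.73 (outside (0, 60))
Valid solutions in (0, 60): {27.27} minutes.
First occurrence: t = 27.27 minutes.
The hands are at right angles at 27.27 minutes past 8:00.

Final answer: 27.27 minutes past 8:00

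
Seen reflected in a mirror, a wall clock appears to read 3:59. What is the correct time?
Reflection across the vertical (12-6) axis maps a hand at angle A degrees to (360 - A) degrees, which sends a reading of T minutes past 12:00 to (720 - T) minutes past 12:00.
Mirror reads 3:59 = 239 minutes past 12:00.
Actual time: (720 - 239) mod 720 = 481 minutes = 8:01.

Final answer: 8:01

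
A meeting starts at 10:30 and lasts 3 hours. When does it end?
Starting time: 10:30
Adding 0 minutes to 30 minutes: 30 + 0 = 30 minutes
Adding 3 hours: 10 + 3 = 13 - 12 = 1
Final time: 1:30

Final answer: 1:30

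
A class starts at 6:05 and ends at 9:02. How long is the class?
From 6:05 to 9:02:
(9 x 60 + 2) - (6 x 60 + 5) = 542 - 365 = 177 minutes
= 2 hours and 57 minutes

Final answer: 2 hours and 57 minutes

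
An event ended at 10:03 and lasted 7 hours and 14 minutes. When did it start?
Starting time: 10:03 = 603 total minutes past 12:00
Subtracting: 7 hours and 14 minutes = 434 minutes
603 - 434 = 169 minutes
= 2 hours and 49 minutes past 12:00 = 2:49

Final answer: 2:49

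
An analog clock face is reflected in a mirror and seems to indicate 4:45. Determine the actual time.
Reflection across the vertical (12-6) axis maps a hand at angle A degrees to (360 - A) degrees, which sends a reading of T minutes past 12:00 to (720 - T) minutes past 12:00.
Mirror reads 4:45 = 285 minutes past 12:00.
Actual time: (720 - 285) mod 720 = 435 minutes = 7:15.

Final answer: 7:15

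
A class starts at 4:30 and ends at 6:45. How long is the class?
From 4:30 to 6:45:
(6 x 60 + 45) - (4 x 60 + 30) = 405 - 270 = 135 minutes
= 2 hours and 15 minutes

Final answer: 2 hours and 15 minutes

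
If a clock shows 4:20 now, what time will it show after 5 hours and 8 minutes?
Starting time: 4:20
Adding 8 minutes to 20 minutes: 20 + 8 = 28 minutes
Adding 5 hours: 4 + 5 = 9
Final time: 9:28

Final answer: 9:28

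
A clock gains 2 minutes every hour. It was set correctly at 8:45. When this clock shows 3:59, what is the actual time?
For every 60 true minutes, the faulty clock advances 62 minutes, so 1 faulty-clock minute corresponds to 60/62 true minutes.
From 8:45 to 3:59 on the faulty dial is 434 minutes.
True elapsed: 434 x 60/62 = 420 minutes = 7 hours.
True time: 8:45 + 7 hours = 3:45.

Final answer: 3:45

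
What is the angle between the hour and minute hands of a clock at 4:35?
Hour hand position: 4 x 30 + 35 x 0.5 = 137.5 degrees
Minute hand position: 35 x 6 = 210 degrees
Difference: |137.5 - 210| = 72.5 degrees
The angle between the hands is 72.5 degrees

Final answer: 72.5 degrees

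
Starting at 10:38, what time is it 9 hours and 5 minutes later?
Starting time: 10:38
Adding 5 minutes to 38 minutes: 38 + 5 = 43 minutes
Adding 9 hours: 10 + 9 = 19 - 12 = 7
Final time: 7:43

Final answer: 7:43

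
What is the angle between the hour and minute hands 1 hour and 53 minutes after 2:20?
First find the time 1 hour and 53 minutes after 2:20.
Total minutes: 2 x 60 + 20 + 1 x 60 + 53 = 253.
253 mod 720 = 253 minutes = 4:13.
Now compute the angle at 4:13:
Hour hand: 4 x 30 + 13 x 0.5 = 126.5 degrees
Minute hand: 13 x 6 = 78 degrees
Difference: |126.5 - 78| = 48.5 degrees
The angle is 48.5 degrees

Final answer: 48.5 degrees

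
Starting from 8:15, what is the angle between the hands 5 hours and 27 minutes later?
First find the time 5 hours and 27 minutes after 8:15.
Total minutes: 8 x 60 + 15 + 5 x 60 + 27 = 822.
822 mod 720 = 102 minutes = 1:42.
Now compute the angle at 1:42:
Hour hand: 1 x 30 + 42 x 0.5 = 51 degrees
Minute hand: 42 x 6 = 252 degrees
Difference: |51 - 252| = 201 degrees
Smaller angle: 360 - 201 = 159 degrees

Final answer: 159 degrees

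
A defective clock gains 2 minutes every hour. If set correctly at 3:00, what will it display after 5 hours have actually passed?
For every 60 true minutes, the faulty clock advances 60 + 2 = 62 minutes.
True elapsed: 5 hours = 300 minutes.
Faulty clock advances: 300 x 62/60 = 310 minutes (drift: 10 minutes ahead).
Shown time: 3:00 + 310 minutes = 8:10.

Final answer: 8:10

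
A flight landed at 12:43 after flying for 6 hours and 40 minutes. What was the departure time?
Starting time: 12:43 = 43 total minutes past 12:00
Subtracting: 6 hours and 40 minutes = 400 minutes
43 - 400 = -357 (negative, add 12 hours = 720) = 363 minutes
= 6 hours and 3 minutes past 12:00 = 6:03

Final answer: 6:03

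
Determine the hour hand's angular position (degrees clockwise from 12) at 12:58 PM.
The hour hand moves 30 degrees per hour and 0.5 degrees per minute.
At 12:58: (0) x 30 + 58 x 0.5 = 0 + 29 = 29 degrees

Final answer: 29 degrees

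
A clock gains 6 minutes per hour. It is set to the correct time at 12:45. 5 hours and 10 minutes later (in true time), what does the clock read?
For every 60 true minutes, the faulty clock advances 60 + 6 = 66 minutes.
True elapsed: 5 hours and 10 minutes = 310 minutes.
Faulty clock advances: 310 x 66/60 = 341 minutes (drift: 31 minutes ahead).
Shown time: 12:45 + 341 minutes = 6:26.

Final answer: 6:26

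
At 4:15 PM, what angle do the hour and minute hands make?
Hour hand position: 4 x 30 + 15 x 0.5 = 127.5 degrees
Minute hand position: 15 x 6 = 90 degrees
Difference: |127.5 - 90| = 37.5 degrees
The angle between the hands is 37.5 degrees

Final answer: 37.5 degrees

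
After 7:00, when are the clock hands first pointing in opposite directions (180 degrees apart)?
For hands to be 180 degrees apart: |30H - 5.5t| = 180
With H = 7: t = (30 x 7 + 180)/5.5 = 70.91 or t = (30 x 7 - 180)/5.5 = 5.45
First valid solution (0 < t < 60): t = 5.45 minutes
The hands are opposite at 5.45 minutes past 7:00.

Final answer: 5.45 minutes past 7:00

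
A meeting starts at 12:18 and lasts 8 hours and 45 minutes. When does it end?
Starting time: 12:18
Adding 45 minutes to 18 minutes: 18 + 45 = 63 minutes = 1 hour and 3 minutes
Adding 8 hours: 12 + 8 + 1 (carry) = 21 - 12 = 9
Final time: 9:03

Final answer: 9:03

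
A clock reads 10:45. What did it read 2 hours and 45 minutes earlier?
Starting time: 10:45 = 645 total minutes past 12:00
Subtracting: 2 hours and 45 minutes = 165 minutes
645 - 165 = 480 minutes
= 8 hours past 12:00 = 8:00

Final answer: 8:00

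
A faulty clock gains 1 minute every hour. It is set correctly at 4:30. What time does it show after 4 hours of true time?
For every 60 true minutes, the faulty clock advances 60 + 1 = 61 minutes.
True elapsed: 4 hours = 240 minutes.
Faulty clock advances: 240 x 61/60 = 244 minutes (drift: 4 minutes ahead).
Shown time: 4:30 + 244 minutes = 8:34.

Final answer: 8:34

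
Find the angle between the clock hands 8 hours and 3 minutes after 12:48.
First find the time 8 hours and 3 minutes after 12:48.
Total minutes: 12 x 60 + 48 + 8 x 60 + 3 = 1251.
1251 mod 720 = 531 minutes = 8:51.
Now compute the angle at 8:51:
Hour hand: 8 x 30 + 51 x 0.5 = 265.5 degrees
Minute hand: 51 x 6 = 306 degrees
Difference: |265.5 - 306| = 40.5 degrees
The angle is 40.5 degrees

Final answer: 40.5 degrees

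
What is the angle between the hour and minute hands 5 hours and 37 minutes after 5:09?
First find the time 5 hours and 37 minutes after 5:09.
Total minutes: 5 x 60 + 9 + 5 x 60 + 37 = 646.
646 mod 720 = 646 minutes = 10:46.
Now compute the angle at 10:46:
Hour hand: 10 x 30 + 46 x 0.5 = 323 degrees
Minute hand: 46 x 6 = 276 degrees
Difference: |323 - 276| = 47 degrees
The angle is 47 degrees

Final answer: 47 degrees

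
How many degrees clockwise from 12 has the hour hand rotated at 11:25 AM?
The hour hand moves 30 degrees per hour and 0.5 degrees per minute.
At 11:25: (11) x 30 + 25 x 0.5 = 330 + 12.5 = 342.5 degrees

Final answer: 342.5 degrees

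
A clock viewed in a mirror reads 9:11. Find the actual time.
Reflection across the vertical (12-6) axis maps a hand at angle A degrees to (360 - A) degrees, which sends a reading of T minutes past 12:00 to (720 - T) minutes past 12:00.
Mirror reads 9:11 = 551 minutes past 12:00.
Actual time: (720 - 551) mod 720 = 169 minutes = 2:49.

Final answer: 2:49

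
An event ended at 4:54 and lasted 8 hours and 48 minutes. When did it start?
Starting time: 4:54 = 294 total minutes past 12:00
Subtracting: 8 hours and 48 minutes = 528 minutes
294 - 528 = -234 (negative, add 12 hours = 720) = 486 minutes
= 8 hours and 6 minutes past 12:00 = 8:06

Final answer: 8:06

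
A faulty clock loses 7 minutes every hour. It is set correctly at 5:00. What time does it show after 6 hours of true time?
For every 60 true minutes, the faulty clock advances 60 - 7 = 53 minutes.
True elapsed: 6 hours = 360 minutes.
Faulty clock advances: 360 x 53/60 = 318 minutes (drift: 42 minutes behind).
Shown time: 5:00 + 318 minutes = 10:18.

Final answer: 10:18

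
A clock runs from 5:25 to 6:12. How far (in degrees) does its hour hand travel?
The hour hand moves 0.5 degrees per minute.
Time elapsed: 6:12 - 5:25 = 47 minutes
Angular displacement: 47 x 0.5 = 23.5 degrees

Final answer: 23.5 degrees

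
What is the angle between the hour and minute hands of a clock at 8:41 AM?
Hour hand position: 8 x 30 + 41 x 0.5 = 260.5 degrees
Minute hand position: 41 x 6 = 246 degrees
Difference: |260.5 - 246| = 14.5 degrees
The angle between the hands is 14.5 degrees

Final answer: 14.5 degrees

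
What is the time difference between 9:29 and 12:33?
From 9:29 to 12:33:
(12 x 60 + 33) - (9 x 60 + 29) = 753 - 569 = 184 minutes
= 3 hours and 4 minutes

Final answer: 3 hours and 4 minutes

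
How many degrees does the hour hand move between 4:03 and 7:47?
The hour hand moves 0.5 degrees per minute.
Time elapsed: 7:47 - 4:03 = 224 minutes
Angular displacement: 224 x 0.5 = 112 degrees

Final answer: 112 degrees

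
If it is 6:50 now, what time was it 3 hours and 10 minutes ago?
Starting time: 6:50 = 410 total minutes past 12:00
Subtracting: 3 hours and 10 minutes = 190 minutes
410 - 190 = 220 minutes
= 3 hours and 40 minutes past 12:00 = 3:40

Final answer: 3:40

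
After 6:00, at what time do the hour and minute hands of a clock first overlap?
The minute hand gains 5.5 degrees per minute on the hour hand.
At 6:00, the hour hand is at 180 degrees and the minute hand is at 0 degrees.
The gap is 180 degrees. Time to close: 180/5.5 = 60 x 6/11 = 32.73 minutes.
The hands overlap at 32.73 minutes past 6:00.

Final answer: 32.73 minutes past 6:00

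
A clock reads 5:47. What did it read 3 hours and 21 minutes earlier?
Starting time: 5:47 = 347 total minutes past 12:00
Subtracting: 3 hours and 21 minutes = 201 minutes
347 - 201 = 146 minutes
= 2 hours and 26 minutes past 12:00 = 2:26

Final answer: 2:26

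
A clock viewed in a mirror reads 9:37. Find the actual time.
Reflection across the vertical (12-6) axis maps a hand at angle A degrees to (360 - A) degrees, which sends a reading of T minutes past 12:00 to (720 - T) minutes past 12:00.
Mirror reads 9:37 = 577 minutes past 12:00.
Actual time: (720 - 577) mod 720 = 143 minutes = 2:23.

Final answer: 2:23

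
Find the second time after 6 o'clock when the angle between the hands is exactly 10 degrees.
At t minutes past 6:00, the hour hand is at 30 x 6 + 0.5t degrees and the minute hand is at 6t degrees.
The smaller angle between them is 10 degrees when |30H - 5.5t| = 10 or |30H - 5.5t| = 350.
With H = 6, solve 30 x 6 - 5.5t = +/- target for each target:
  t = (30 x 6 - 10) / 5.5 = 30.91
  t = (30 x 6 + 10) / 5.5 = 34.55
  t = (30 x 6 - 350) / 5.5 = -30.91 (outside (0, 60))
  t = (30 x 6 + 350) / 5.5 = 96.36 (outside (0, 60))
Valid solutions in (0, 60): {30.91, 34.55} minutes.
The second occurrence is t = 34.55 minutes.
The hands form a 10-degree angle at 34.55 minutes past 6:00.

Final answer: 34.55 minutes past 6:00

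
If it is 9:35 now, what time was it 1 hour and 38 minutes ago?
Starting time: 9:35 = 575 total minutes past 12:00
Subtracting: 1 hour and 38 minutes = 98 minutes
575 - 98 = 477 minutes
= 7 hours and 57 minutes past 12:00 = 7:57

Final answer: 7:57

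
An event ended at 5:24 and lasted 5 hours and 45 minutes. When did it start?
Starting time: 5:24 = 324 total minutes past 12:00
Subtracting: 5 hours and 45 minutes = 345 minutes
324 - 345 = -21 (negative, add 12 hours = 720) = 699 minutes
= 11 hours and 39 minutes past 12:00 = 11:39

Final answer: 11:39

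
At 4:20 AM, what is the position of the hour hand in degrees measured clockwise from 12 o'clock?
The hour hand moves 30 degrees per hour and 0.5 degrees per minute.
At 4:20: (4) x 30 + 20 x 0.5 = 120 + 10 = 130 degrees

Final answer: 130 degrees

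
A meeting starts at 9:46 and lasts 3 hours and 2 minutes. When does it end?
Starting time: 9:46
Adding 2 minutes to 46 minutes: 46 + 2 = 48 minutes
Adding 3 hours: 9 + 3 = 12
Final time: 12:48

Final answer: 12:48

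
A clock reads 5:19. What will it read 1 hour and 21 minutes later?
Starting time: 5:19
Adding 21 minutes to 19 minutes: 19 + 21 = 40 minutes
Adding 1 hour: 5 + 1 = 6
Final time: 6:40

Final answer: 6:40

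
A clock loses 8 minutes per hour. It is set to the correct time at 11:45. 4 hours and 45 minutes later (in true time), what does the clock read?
For every 60 true minutes, the faulty clock advances 60 - 8 = 52 minutes.
True elapsed: 4 hours and 45 minutes = 285 minutes.
Faulty clock advances: 285 x 52/60 = 247 minutes (drift: 38 minutes behind).
Shown time: 11:45 + 247 minutes = 3:52.

Final answer: 3:52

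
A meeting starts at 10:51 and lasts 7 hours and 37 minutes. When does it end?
Starting time: 10:51
Adding 37 minutes to 51 minutes: 51 + 37 = 88 minutes = 1 hour and 28 minutes
Adding 7 hours: 10 + 7 + 1 (carry) = 18 - 12 = 6
Final time: 6:28

Final answer: 6:28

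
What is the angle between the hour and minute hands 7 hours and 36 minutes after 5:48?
First find the time 7 hours and 36 minutes after 5:48.
Total minutes: 5 x 60 + 48 + 7 x 60 + 36 = 804.
804 mod 720 = 84 minutes = 1:24.
Now compute the angle at 1:24:
Hour hand: 1 x 30 + 24 x 0.5 = 42 degrees
Minute hand: 24 x 6 = 144 degrees
Difference: |42 - 144| = 102 degrees
The angle is 102 degrees

Final answer: 102 degrees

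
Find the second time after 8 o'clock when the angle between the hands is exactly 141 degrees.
At t minutes past 8:00, the hour hand is at 30 x 8 + 0.5t degrees and the minute hand is at 6t degrees.
The smaller angle between them is 141 degrees when |30H - 5.5t| = 141 or |30H - 5.5t| = 219.
With H = 8, solve 30 x 8 - 5.5t = +/- target for each target:
  t = (30 x 8 - 141) / 5.5 = 18
  t = (30 x 8 + 141) / 5.5 = 69.27 (outside (0, 60))
  t = (30 x 8 - 219) / 5.5 = 3.82
  t = (30 x 8 + 219) / 5.5 = 83.45 (outside (0, 60))
Valid solutions in (0, 60): {3.82, 18} minutes.
The second occurrence is t = 18 minutes.
The hands form a 141-degree angle at 18 minutes past 8:00.

Final answer: 18 minutes past 8:00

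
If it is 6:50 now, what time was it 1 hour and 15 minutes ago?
Starting time: 6:50 = 410 total minutes past 12:00
Subtracting: 1 hour and 15 minutes = 75 minutes
410 - 75 = 335 minutes
= 5 hours and 35 minutes past 12:00 = 5:35

Final answer: 5:35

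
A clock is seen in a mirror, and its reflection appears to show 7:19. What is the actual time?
Reflection across the vertical (12-6) axis maps a hand at angle A degrees to (360 - A) degrees, which sends a reading of T minutes past 12:00 to (720 - T) minutes past 12:00.
Mirror reads 7:19 = 439 minutes past 12:00.
Actual time: (720 - 439) mod 720 = 281 minutes = 4:41.

Final answer: 4:41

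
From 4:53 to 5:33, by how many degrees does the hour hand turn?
The hour hand moves 0.5 degrees per minute.
Time elapsed: 5:33 - 4:53 = 40 minutes
Angular displacement: 40 x 0.5 = 20 degrees

Final answer: 20 degrees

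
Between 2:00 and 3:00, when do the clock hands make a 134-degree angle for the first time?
At t minutes past 2:00, the hour hand is at 30 x 2 + 0.5t degrees and the minute hand is at 6t degrees.
The smaller angle between them is 134 degrees when |30H - 5.5t| = 134 or |30H - 5.5t| = 226.
With H = 2, solve 30 x 2 - 5.5t = +/- target for each target:
  t = (30 x 2 - 134) / 5.5 = -13.45 (outside (0, 60))
  t = (30 x 2 + 134) / 5.5 = 35.27
  t = (30 x 2 - 226) / 5.5 = -30.18 (outside (0, 60))
  t = (30 x 2 + 226) / 5.5 = 52
Valid solutions in (0, 60): {35.27, 52} minutes.
The first occurrence is t = 35.27 minutes.
The hands form a 134-degree angle at 35.27 minutes past 2:00.

Final answer: 35.27 minutes past 2:00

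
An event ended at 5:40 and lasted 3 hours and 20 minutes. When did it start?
Starting time: 5:40 = 340 total minutes past 12:00
Subtracting: 3 hours and 20 minutes = 200 minutes
340 - 200 = 140 minutes
= 2 hours and 20 minutes past 12:00 = 2:20

Final answer: 2:20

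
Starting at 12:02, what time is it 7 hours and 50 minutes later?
Starting time: 12:02
Adding 50 minutes to 2 minutes: 2 + 50 = 52 minutes
Adding 7 hours: 12 + 7 = 19 - 12 = 7
Final time: 7:52

Final answer: 7:52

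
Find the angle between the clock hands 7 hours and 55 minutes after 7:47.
First find the time 7 hours and 55 minutes after 7:47.
Total minutes: 7 x 60 + 47 + 7 x 60 + 55 = 942.
942 mod 720 = 222 minutes = 3:42.
Now compute the angle at 3:42:
Hour hand: 3 x 30 + 42 x 0.5 = 111 degrees
Minute hand: 42 x 6 = 252 degrees
Difference: |111 - 252| = 141 degrees
The angle is 141 degrees

Final answer: 141 degrees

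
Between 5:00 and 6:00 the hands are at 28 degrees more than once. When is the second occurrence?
At t minutes past 5:00, the hour hand is at 30 x 5 + 0.5t degrees and the minute hand is at 6t degrees.
The smaller angle between them is 28 degrees when |30H - 5.5t| = 28 or |30H - 5.5t| = 332.
With H = 5, solve 30 x 5 - 5.5t = +/- target for each target:
  t = (30 x 5 - 28) / 5.5 = 22.18
  t = (30 x 5 + 28) / 5.5 = 32.36
  t = (30 x 5 - 332) / 5.5 = -33.09 (outside (0, 60))
  t = (30 x 5 + 332) / 5.5 = 87.64 (outside (0, 60))
Valid solutions in (0, 60): {22.18, 32.36} minutes.
The second occurrence is t = 32.36 minutes.
The hands form a 28-degree angle at 32.36 minutes past 5:00.

Final answer: 32.36 minutes past 5:00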